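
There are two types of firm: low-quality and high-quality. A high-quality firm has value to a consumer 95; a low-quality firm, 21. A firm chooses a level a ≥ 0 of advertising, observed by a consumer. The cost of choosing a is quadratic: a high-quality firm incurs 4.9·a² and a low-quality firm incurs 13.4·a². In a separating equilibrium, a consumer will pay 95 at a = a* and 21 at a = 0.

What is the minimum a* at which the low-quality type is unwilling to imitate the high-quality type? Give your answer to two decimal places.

The low-quality type at a = 0 receives 21; imitating at a* yields 95 − 13.4·a*².
Indifference: 21 = 95 − 13.4·a*², so a*² = (95 − 21) / 13.4 ≈ 5.5224.
a* = √5.5224 ≈ 2.35.

2.35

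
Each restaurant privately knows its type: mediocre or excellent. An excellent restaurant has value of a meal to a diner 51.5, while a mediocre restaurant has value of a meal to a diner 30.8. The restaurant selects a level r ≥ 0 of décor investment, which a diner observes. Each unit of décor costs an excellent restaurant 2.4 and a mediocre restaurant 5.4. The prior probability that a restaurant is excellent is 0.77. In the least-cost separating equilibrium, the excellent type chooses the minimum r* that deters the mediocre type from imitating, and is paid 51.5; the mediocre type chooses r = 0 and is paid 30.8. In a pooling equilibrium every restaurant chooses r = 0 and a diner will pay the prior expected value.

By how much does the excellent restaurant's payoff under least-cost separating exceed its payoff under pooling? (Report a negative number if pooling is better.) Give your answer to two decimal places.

-4.44

Least-cost separating signal: r* solves 30.8 = 51.5 − 5.4·r*, so r* = (51.5 − 30.8)/5.4 ≈ 3.8333.
Excellent type's separating payoff: 51.5 − 2.4 × r* = 51.5 − 2.4 × (51.5 − 30.8)/5.4 = 51.5 − 49.68/5.4 = 42.3.
Pooling payoff: 0.77 × 51.5 + 0.23 × 30.8 = 46.739.
Difference: 42.3 − 46.739 = -4.439, i.e. -4.44 to two decimal places.
The excellent type would prefer the pooling outcome.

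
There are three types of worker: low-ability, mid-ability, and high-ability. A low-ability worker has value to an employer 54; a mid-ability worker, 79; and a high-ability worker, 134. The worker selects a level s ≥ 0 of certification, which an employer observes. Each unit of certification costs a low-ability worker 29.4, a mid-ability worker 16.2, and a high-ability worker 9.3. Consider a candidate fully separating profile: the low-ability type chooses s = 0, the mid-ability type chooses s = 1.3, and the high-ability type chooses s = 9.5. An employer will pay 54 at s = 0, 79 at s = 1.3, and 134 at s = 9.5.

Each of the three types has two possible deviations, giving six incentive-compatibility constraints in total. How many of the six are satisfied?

4

High-ability (own payoff 134 − 9.3×9.5 = 45.65): to s=0 gives 54 → profitable ✗; to s=1.3 gives 79 − 9.3×1.3 = 66.91 → profitable ✗.
Mid-ability (own payoff 79 − 16.2×1.3 = 57.94): to s=0 gives 54 → no gain ✓; to s=9.5 gives 134 − 16.2×9.5 = -19.9 → no gain ✓.
Low-ability (own payoff 54): to s=1.3 gives 79 − 29.4×1.3 = 40.78 → no gain ✓; to s=9.5 gives 134 − 29.4×9.5 = -145.3 → no gain ✓.
4 of the 6 constraints hold; not an equilibrium.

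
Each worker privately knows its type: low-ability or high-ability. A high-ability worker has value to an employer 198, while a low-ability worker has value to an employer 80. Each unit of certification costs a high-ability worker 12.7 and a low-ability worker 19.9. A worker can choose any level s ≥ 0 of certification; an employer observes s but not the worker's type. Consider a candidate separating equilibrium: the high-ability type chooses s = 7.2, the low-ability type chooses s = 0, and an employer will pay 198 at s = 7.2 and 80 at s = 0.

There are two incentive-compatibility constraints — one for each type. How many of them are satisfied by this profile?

2

High-ability type: signal → 198 − 12.7 × 7.2 = 106.56; deviate to 0 → 80. IC holds (106.56 ≥ 80).
Low-ability type: stay at 0 → 80; mimic → 198 − 19.9 × 7.2 = 54.72. IC holds (80 ≥ 54.72).
2 of 2 constraints hold, so this is a separating equilibrium.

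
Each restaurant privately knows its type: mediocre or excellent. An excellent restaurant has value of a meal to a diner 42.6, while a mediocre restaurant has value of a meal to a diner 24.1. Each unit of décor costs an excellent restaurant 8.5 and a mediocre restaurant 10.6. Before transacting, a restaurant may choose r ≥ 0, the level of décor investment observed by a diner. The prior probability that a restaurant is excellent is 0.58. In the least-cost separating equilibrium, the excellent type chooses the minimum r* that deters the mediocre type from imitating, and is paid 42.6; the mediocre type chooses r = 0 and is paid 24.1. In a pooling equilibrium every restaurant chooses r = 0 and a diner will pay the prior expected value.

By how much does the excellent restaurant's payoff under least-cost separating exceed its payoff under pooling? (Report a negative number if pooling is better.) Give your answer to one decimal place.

Least-cost separating signal: r* solves 24.1 = 42.6 − 10.6·r*, so r* = (42.6 − 24.1)/10.6 ≈ 1.7453.
Excellent type's separating payoff: 42.6 − 8.5 × r* = 42.6 − 8.5 × (42.6 − 24.1)/10.6 = 42.6 − 157.25/10.6 ≈ 27.765.
Pooling payoff: 0.58 × 42.6 + 0.42 × 24.1 = 34.83.
Difference: 27.765 − 34.83 = -7.065, i.e. -7.1 to one decimal place.
The excellent type would prefer the pooling outcome.

-7.1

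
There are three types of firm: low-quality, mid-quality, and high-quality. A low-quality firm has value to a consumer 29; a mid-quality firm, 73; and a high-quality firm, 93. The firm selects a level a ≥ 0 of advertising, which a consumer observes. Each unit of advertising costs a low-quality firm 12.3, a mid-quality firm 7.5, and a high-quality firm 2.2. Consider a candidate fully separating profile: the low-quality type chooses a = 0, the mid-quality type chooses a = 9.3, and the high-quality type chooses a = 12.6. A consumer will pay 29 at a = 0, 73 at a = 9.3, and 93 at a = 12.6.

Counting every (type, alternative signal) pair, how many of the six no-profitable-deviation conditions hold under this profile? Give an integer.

Low-quality (own payoff 29): to a=9.3 gives 73 − 12.3×9.3 = -41.39 → no gain ✓; to a=12.6 gives 93 − 12.3×12.6 = -61.98 → no gain ✓.
High-quality (own payoff 93 − 2.2×12.6 = 65.28): to a=0 gives 29 → no gain ✓; to a=9.3 gives 73 − 2.2×9.3 = 52.54 → no gain ✓.
Mid-quality (own payoff 73 − 7.5×9.3 = 3.25): to a=0 gives 29 → profitable ✗; to a=12.6 gives 93 − 7.5×12.6 = -1.5 → no gain ✓.
5 of the 6 constraints hold; not an equilibrium.

5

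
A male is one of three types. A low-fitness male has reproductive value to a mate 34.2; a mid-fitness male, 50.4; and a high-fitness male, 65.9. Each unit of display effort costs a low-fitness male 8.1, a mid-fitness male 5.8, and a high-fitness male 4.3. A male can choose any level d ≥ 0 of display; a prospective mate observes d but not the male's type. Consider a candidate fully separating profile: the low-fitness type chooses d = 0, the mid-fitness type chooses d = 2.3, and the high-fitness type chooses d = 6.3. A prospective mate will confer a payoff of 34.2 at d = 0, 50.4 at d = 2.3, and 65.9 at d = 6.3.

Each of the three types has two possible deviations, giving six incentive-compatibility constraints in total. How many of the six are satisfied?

Mid-fitness (own payoff 50.4 − 5.8×2.3 = 37.06): to d=0 gives 34.2 → no gain ✓; to d=6.3 gives 65.9 − 5.8×6.3 = 29.36 → no gain ✓.
Low-fitness (own payoff 34.2): to d=2.3 gives 50.4 − 8.1×2.3 = 31.77 → no gain ✓; to d=6.3 gives 65.9 − 8.1×6.3 = 14.87 → no gain ✓.
High-fitness (own payoff 65.9 − 4.3×6.3 = 38.81): to d=0 gives 34.2 → no gain ✓; to d=2.3 gives 50.4 − 4.3×2.3 = 40.51 → profitable ✗.
5 of the 6 constraints hold; not an equilibrium.

5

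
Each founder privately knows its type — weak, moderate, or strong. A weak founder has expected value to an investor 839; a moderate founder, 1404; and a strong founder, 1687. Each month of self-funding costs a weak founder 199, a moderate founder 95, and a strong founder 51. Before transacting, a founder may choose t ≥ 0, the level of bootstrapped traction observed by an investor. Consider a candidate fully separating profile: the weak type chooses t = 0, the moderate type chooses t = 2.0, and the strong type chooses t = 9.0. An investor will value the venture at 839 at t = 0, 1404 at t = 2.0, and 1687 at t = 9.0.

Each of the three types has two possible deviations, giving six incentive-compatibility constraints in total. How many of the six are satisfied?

Weak (own payoff 839): to t=2.0 gives 1404 − 199×2.0 = 1006 → profitable ✗; to t=9.0 gives 1687 − 199×9.0 = -104 → no gain ✓.
Moderate (own payoff 1404 − 95×2.0 = 1214): to t=0 gives 839 → no gain ✓; to t=9.0 gives 1687 − 95×9.0 = 832 → no gain ✓.
Strong (own payoff 1687 − 51×9.0 = 1228): to t=0 gives 839 → no gain ✓; to t=2.0 gives 1404 − 51×2.0 = 1302 → profitable ✗.
4 of the 6 constraints hold; not an equilibrium.

4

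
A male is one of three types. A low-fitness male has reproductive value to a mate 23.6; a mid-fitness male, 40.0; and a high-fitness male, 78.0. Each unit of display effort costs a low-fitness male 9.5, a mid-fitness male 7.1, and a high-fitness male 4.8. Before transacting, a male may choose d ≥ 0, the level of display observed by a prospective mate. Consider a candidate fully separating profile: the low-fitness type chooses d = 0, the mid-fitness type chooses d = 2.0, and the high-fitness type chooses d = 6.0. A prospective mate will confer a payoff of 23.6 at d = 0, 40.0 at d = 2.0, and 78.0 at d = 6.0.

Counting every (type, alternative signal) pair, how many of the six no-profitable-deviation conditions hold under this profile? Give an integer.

5

Mid-fitness (own payoff 40.0 − 7.1×2.0 = 25.8): to d=0 gives 23.6 → no gain ✓; to d=6.0 gives 78.0 − 7.1×6.0 = 35.4 → profitable ✗.
Low-fitness (own payoff 23.6): to d=2.0 gives 40.0 − 9.5×2.0 = 21 → no gain ✓; to d=6.0 gives 78.0 − 9.5×6.0 = 21 → no gain ✓.
High-fitness (own payoff 78.0 − 4.8×6.0 = 49.2): to d=0 gives 23.6 → no gain ✓; to d=2.0 gives 40.0 − 4.8×2.0 = 30.4 → no gain ✓.
5 of the 6 constraints hold; not an equilibrium.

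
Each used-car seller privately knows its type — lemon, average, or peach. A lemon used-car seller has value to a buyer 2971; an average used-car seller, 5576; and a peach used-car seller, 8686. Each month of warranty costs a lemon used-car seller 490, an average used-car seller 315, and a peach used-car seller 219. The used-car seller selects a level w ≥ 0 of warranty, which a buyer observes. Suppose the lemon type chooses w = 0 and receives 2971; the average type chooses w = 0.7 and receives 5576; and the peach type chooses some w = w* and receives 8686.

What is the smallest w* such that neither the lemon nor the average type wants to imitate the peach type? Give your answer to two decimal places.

Average type (on-path payoff 5576 − 315×0.7 = 5355.5) won't mimic when 5355.5 ≥ 8686 − 315·w*, i.e. w* ≥ 10.57.
Lemon type (on-path payoff 2971) won't mimic when 2971 ≥ 8686 − 490·w*, i.e. w* ≥ 11.66.
Both must hold, so w* = max(11.66, 10.57) = 11.66. The lemon type's constraint binds.

11.66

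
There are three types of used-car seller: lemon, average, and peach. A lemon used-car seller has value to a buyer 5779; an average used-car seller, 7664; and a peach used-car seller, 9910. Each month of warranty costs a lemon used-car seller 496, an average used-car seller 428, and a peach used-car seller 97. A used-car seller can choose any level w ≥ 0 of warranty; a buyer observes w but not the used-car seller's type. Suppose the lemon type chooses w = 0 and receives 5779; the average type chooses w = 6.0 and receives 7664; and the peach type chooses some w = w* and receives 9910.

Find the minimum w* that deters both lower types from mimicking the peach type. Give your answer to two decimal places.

11.25

Lemon type (on-path payoff 5779) won't mimic when 5779 ≥ 9910 − 496·w*, i.e. w* ≥ 8.33.
Average type (on-path payoff 7664 − 428×6.0 = 5096) won't mimic when 5096 ≥ 9910 − 428·w*, i.e. w* ≥ 11.25.
Both must hold, so w* = max(8.33, 11.25) = 11.25. The average type's constraint binds.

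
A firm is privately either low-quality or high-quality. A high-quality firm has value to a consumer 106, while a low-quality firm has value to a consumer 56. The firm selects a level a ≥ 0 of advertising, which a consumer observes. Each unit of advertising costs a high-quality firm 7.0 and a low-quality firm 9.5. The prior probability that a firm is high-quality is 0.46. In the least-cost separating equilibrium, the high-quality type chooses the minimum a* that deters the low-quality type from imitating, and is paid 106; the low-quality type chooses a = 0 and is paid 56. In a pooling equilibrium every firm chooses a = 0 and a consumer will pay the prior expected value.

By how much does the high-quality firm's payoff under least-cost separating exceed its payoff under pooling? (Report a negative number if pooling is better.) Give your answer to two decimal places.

-9.84

Least-cost separating signal: a* solves 56 = 106 − 9.5·a*, so a* = (106 − 56)/9.5 ≈ 5.2632.
High-quality type's separating payoff: 106 − 7.0 × a* = 106 − 7.0 × (106 − 56)/9.5 = 106 − 350/9.5 ≈ 69.1579.
Pooling payoff: 0.46 × 106 + 0.54 × 56 = 79.
Difference: 69.1579 − 79 = -9.8421, i.e. -9.84 to two decimal places.
The high-quality type would prefer the pooling outcome.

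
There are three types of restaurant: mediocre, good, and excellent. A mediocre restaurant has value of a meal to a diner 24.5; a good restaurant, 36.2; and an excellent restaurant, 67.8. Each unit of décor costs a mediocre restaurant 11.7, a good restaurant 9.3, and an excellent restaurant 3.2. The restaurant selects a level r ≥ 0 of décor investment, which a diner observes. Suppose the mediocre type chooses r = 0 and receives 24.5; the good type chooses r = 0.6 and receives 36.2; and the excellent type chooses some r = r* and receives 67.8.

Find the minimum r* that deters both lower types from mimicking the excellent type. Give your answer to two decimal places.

4.00

Good type (on-path payoff 36.2 − 9.3×0.6 = 30.62) won't mimic when 30.62 ≥ 67.8 − 9.3·r*, i.e. r* ≥ 4.00.
Mediocre type (on-path payoff 24.5) won't mimic when 24.5 ≥ 67.8 − 11.7·r*, i.e. r* ≥ 3.70.
Both must hold, so r* = max(3.70, 4.00) = 4.00. The good type's constraint binds.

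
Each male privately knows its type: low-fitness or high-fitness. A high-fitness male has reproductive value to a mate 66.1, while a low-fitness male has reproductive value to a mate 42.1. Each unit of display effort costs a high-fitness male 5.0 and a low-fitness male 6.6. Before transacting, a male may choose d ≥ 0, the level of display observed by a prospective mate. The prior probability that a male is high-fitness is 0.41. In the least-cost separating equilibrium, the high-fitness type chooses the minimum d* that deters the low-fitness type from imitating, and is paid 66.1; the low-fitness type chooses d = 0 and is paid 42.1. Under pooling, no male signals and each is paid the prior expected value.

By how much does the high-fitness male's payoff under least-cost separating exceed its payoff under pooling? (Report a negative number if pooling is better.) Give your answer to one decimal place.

Least-cost separating signal: d* solves 42.1 = 66.1 − 6.6·d*, so d* = (66.1 − 42.1)/6.6 ≈ 3.6364.
High-fitness type's separating payoff: 66.1 − 5.0 × d* = 66.1 − 5.0 × (66.1 − 42.1)/6.6 = 66.1 − 120/6.6 ≈ 47.918.
Pooling payoff: 0.41 × 66.1 + 0.59 × 42.1 = 51.94.
Difference: 47.918 − 51.94 = -4.022, i.e. -4.0 to one decimal place.
The high-fitness type would prefer the pooling outcome.

-4.0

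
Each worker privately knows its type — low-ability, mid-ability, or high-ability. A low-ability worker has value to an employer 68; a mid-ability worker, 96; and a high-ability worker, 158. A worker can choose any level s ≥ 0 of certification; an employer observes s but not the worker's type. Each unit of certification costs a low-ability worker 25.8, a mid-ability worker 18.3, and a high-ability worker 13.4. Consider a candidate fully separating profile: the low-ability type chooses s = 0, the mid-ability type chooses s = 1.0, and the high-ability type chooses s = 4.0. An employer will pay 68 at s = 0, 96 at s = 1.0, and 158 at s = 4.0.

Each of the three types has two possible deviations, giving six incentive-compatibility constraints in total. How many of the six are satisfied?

Low-ability (own payoff 68): to s=1.0 gives 96 − 25.8×1.0 = 70.2 → profitable ✗; to s=4.0 gives 158 − 25.8×4.0 = 54.8 → no gain ✓.
High-ability (own payoff 158 − 13.4×4.0 = 104.4): to s=0 gives 68 → no gain ✓; to s=1.0 gives 96 − 13.4×1.0 = 82.6 → no gain ✓.
Mid-ability (own payoff 96 − 18.3×1.0 = 77.7): to s=0 gives 68 → no gain ✓; to s=4.0 gives 158 − 18.3×4.0 = 84.8 → profitable ✗.
4 of the 6 constraints hold; not an equilibrium.

4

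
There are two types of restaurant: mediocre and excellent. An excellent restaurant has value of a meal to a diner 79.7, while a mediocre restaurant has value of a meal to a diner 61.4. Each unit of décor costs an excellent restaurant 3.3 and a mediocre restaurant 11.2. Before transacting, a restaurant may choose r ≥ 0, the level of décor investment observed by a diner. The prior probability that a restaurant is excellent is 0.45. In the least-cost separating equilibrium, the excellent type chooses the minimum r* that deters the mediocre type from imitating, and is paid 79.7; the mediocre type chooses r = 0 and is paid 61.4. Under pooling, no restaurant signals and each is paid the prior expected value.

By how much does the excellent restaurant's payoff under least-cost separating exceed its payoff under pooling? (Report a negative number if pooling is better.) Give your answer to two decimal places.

Least-cost separating signal: r* solves 61.4 = 79.7 − 11.2·r*, so r* = (79.7 − 61.4)/11.2 ≈ 1.6339.
Excellent type's separating payoff: 79.7 − 3.3 × r* = 79.7 − 3.3 × (79.7 − 61.4)/11.2 = 79.7 − 60.39/11.2 ≈ 74.3080.
Pooling payoff: 0.45 × 79.7 + 0.55 × 61.4 = 69.635.
Difference: 74.3080 − 69.635 = 4.673, i.e. 4.67 to two decimal places.
The excellent type prefers to separate.

4.67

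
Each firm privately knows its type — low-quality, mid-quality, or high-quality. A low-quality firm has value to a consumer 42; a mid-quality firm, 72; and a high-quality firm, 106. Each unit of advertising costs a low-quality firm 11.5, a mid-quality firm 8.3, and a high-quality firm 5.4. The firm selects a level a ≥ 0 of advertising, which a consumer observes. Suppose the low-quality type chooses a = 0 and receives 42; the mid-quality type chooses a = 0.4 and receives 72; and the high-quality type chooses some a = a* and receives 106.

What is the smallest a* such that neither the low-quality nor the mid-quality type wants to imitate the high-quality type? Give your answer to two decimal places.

5.57

Low-quality type (on-path payoff 42) won't mimic when 42 ≥ 106 − 11.5·a*, i.e. a* ≥ 5.57.
Mid-quality type (on-path payoff 72 − 8.3×0.4 = 68.68) won't mimic when 68.68 ≥ 106 − 8.3·a*, i.e. a* ≥ 4.50.
Both must hold, so a* = max(5.57, 4.50) = 5.57. The low-quality type's constraint binds.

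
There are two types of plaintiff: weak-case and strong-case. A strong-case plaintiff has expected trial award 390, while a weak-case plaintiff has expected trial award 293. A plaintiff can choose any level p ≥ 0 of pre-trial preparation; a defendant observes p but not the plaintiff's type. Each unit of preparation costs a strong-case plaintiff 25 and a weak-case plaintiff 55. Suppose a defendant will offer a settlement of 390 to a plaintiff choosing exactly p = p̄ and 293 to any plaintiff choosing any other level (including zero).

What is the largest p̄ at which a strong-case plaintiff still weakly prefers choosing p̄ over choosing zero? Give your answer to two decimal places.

3.88

Choosing p̄ yields the strong-case type 390 − 25·p̄; choosing zero yields 293.
The strong-case type is indifferent at 390 − 25·p̄ = 293, i.e. p̄ = (390 − 293) / 25 = 3.88.
For any p̄ above 3.88 the strong-case type would rather pool at zero, so separation collapses.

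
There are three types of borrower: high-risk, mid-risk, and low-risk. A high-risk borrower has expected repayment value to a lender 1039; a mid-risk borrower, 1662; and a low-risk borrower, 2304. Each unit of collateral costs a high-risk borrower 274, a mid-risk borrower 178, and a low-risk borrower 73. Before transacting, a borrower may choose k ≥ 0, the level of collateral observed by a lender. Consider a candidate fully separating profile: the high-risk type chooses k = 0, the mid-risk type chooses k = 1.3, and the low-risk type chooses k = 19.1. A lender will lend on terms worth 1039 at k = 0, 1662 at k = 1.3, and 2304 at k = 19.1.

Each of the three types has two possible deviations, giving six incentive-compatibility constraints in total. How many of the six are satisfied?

3

Mid-risk (own payoff 1662 − 178×1.3 = 1430.6): to k=0 gives 1039 → no gain ✓; to k=19.1 gives 2304 − 178×19.1 = -1095.8 → no gain ✓.
High-risk (own payoff 1039): to k=1.3 gives 1662 − 274×1.3 = 1305.8 → profitable ✗; to k=19.1 gives 2304 − 274×19.1 = -2929.4 → no gain ✓.
Low-risk (own payoff 2304 − 73×19.1 = 909.7): to k=0 gives 1039 → profitable ✗; to k=1.3 gives 1662 − 73×1.3 = 1567.1 → profitable ✗.
3 of the 6 constraints hold; not an equilibrium.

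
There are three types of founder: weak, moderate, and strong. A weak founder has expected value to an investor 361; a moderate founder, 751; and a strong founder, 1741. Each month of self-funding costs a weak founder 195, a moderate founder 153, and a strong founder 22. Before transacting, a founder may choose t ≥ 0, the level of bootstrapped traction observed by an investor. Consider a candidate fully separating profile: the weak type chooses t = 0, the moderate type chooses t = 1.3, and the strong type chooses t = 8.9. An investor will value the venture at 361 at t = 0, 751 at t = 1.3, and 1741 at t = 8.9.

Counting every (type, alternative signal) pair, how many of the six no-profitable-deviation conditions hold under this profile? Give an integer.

Weak (own payoff 361): to t=1.3 gives 751 − 195×1.3 = 497.5 → profitable ✗; to t=8.9 gives 1741 − 195×8.9 = 5.5 → no gain ✓.
Moderate (own payoff 751 − 153×1.3 = 552.1): to t=0 gives 361 → no gain ✓; to t=8.9 gives 1741 − 153×8.9 = 379.3 → no gain ✓.
Strong (own payoff 1741 − 22×8.9 = 1545.2): to t=0 gives 361 → no gain ✓; to t=1.3 gives 751 − 22×1.3 = 722.4 → no gain ✓.
5 of the 6 constraints hold; not an equilibrium.

5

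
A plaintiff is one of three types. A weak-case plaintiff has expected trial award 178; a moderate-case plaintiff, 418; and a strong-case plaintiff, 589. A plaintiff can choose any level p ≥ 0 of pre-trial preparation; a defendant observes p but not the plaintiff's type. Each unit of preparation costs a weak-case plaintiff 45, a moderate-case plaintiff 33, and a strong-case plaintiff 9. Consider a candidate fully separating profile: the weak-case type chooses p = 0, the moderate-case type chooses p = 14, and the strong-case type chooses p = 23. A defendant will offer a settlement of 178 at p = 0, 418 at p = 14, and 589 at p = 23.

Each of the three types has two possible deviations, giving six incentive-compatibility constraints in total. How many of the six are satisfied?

Strong-case (own payoff 589 − 9×23 = 382): to p=0 gives 178 → no gain ✓; to p=14 gives 418 − 9×14 = 292 → no gain ✓.
Moderate-case (own payoff 418 − 33×14 = -44): to p=0 gives 178 → profitable ✗; to p=23 gives 589 − 33×23 = -170 → no gain ✓.
Weak-case (own payoff 178): to p=14 gives 418 − 45×14 = -212 → no gain ✓; to p=23 gives 589 − 45×23 = -446 → no gain ✓.
5 of the 6 constraints hold; not an equilibrium.

5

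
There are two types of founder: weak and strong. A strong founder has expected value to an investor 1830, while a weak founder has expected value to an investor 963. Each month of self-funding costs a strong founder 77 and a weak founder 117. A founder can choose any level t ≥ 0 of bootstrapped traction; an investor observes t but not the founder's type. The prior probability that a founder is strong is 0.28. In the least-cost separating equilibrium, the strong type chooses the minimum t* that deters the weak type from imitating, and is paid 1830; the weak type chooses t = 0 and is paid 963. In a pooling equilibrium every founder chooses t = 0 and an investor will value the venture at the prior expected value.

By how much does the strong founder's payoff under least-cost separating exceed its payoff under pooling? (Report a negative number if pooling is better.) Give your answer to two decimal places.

53.65

Least-cost separating signal: t* solves 963 = 1830 − 117·t*, so t* = (1830 − 963)/117 ≈ 7.4103.
Strong type's separating payoff: 1830 − 77 × t* = 1830 − 77 × (1830 − 963)/117 = 1830 − 66759/117 ≈ 1259.4103.
Pooling payoff: 0.28 × 1830 + 0.72 × 963 = 1205.76.
Difference: 1259.4103 − 1205.76 = 53.6503, i.e. 53.65 to two decimal places.
The strong type prefers to separate.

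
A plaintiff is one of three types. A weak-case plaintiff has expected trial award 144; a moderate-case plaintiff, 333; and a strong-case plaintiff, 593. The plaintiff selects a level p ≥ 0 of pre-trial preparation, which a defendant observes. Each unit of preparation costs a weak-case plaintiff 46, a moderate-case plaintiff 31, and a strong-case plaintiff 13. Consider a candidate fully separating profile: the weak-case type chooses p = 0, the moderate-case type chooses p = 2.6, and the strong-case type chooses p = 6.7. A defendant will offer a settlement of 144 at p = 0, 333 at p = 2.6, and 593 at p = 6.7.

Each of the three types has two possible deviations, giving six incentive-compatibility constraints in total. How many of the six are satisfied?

Strong-case (own payoff 593 − 13×6.7 = 505.9): to p=0 gives 144 → no gain ✓; to p=2.6 gives 333 − 13×2.6 = 299.2 → no gain ✓.
Weak-case (own payoff 144): to p=2.6 gives 333 − 46×2.6 = 213.4 → profitable ✗; to p=6.7 gives 593 − 46×6.7 = 284.8 → profitable ✗.
Moderate-case (own payoff 333 − 31×2.6 = 252.4): to p=0 gives 144 → no gain ✓; to p=6.7 gives 593 − 31×6.7 = 385.3 → profitable ✗.
3 of the 6 constraints hold; not an equilibrium.

3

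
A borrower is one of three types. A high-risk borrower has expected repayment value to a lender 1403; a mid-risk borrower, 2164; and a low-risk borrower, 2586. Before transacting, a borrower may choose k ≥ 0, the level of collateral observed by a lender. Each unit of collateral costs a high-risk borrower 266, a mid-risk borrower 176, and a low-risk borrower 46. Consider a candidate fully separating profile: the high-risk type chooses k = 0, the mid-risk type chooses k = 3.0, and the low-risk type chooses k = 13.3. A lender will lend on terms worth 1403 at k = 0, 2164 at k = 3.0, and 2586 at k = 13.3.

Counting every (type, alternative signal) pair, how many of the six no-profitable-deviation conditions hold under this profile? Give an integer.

5

High-risk (own payoff 1403): to k=3.0 gives 2164 − 266×3.0 = 1366 → no gain ✓; to k=13.3 gives 2586 − 266×13.3 = -951.8 → no gain ✓.
Mid-risk (own payoff 2164 − 176×3.0 = 1636): to k=0 gives 1403 → no gain ✓; to k=13.3 gives 2586 − 176×13.3 = 245.2 → no gain ✓.
Low-risk (own payoff 2586 − 46×13.3 = 1974.2): to k=0 gives 1403 → no gain ✓; to k=3.0 gives 2164 − 46×3.0 = 2026 → profitable ✗.
5 of the 6 constraints hold; not an equilibrium.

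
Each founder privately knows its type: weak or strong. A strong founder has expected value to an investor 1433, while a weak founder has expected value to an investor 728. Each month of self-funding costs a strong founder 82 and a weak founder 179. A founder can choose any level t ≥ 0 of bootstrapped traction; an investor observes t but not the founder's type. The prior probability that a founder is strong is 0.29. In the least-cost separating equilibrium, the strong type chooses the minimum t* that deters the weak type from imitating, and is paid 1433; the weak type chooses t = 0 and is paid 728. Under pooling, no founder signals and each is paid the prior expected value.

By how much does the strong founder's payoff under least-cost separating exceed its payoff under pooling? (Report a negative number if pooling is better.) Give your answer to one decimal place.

177.6

Least-cost separating signal: t* solves 728 = 1433 − 179·t*, so t* = (1433 − 728)/179 ≈ 3.9385.
Strong type's separating payoff: 1433 − 82 × t* = 1433 − 82 × (1433 − 728)/179 = 1433 − 57810/179 ≈ 1110.039.
Pooling payoff: 0.29 × 1433 + 0.71 × 728 = 932.45.
Difference: 1110.039 − 932.45 = 177.589, i.e. 177.6 to one decimal place.
The strong type prefers to separate.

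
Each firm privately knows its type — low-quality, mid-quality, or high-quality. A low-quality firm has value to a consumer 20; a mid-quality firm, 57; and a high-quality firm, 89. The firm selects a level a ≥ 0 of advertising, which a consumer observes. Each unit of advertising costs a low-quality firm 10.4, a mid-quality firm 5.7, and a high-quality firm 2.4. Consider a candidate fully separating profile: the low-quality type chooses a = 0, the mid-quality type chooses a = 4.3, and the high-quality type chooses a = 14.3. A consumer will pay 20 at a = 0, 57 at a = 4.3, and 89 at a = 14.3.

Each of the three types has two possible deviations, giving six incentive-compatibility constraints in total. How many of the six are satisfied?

High-quality (own payoff 89 − 2.4×14.3 = 54.68): to a=0 gives 20 → no gain ✓; to a=4.3 gives 57 − 2.4×4.3 = 46.68 → no gain ✓.
Mid-quality (own payoff 57 − 5.7×4.3 = 32.49): to a=0 gives 20 → no gain ✓; to a=14.3 gives 89 − 5.7×14.3 = 7.49 → no gain ✓.
Low-quality (own payoff 20): to a=4.3 gives 57 − 10.4×4.3 = 12.28 → no gain ✓; to a=14.3 gives 89 − 10.4×14.3 = -59.72 → no gain ✓.
6 of the 6 constraints hold; this profile is a separating equilibrium.

6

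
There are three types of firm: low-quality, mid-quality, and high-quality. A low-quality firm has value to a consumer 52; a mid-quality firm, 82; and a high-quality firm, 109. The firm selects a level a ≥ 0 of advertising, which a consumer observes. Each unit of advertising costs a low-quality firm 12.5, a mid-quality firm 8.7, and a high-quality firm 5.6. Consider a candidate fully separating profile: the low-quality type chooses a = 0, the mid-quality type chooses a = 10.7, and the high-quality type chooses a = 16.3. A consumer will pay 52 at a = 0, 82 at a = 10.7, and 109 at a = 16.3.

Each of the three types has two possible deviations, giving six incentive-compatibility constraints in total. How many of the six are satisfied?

3

Low-quality (own payoff 52): to a=10.7 gives 82 − 12.5×10.7 = -51.75 → no gain ✓; to a=16.3 gives 109 − 12.5×16.3 = -94.75 → no gain ✓.
Mid-quality (own payoff 82 − 8.7×10.7 = -11.09): to a=0 gives 52 → profitable ✗; to a=16.3 gives 109 − 8.7×16.3 = -32.81 → no gain ✓.
High-quality (own payoff 109 − 5.6×16.3 = 17.72): to a=0 gives 52 → profitable ✗; to a=10.7 gives 82 − 5.6×10.7 = 22.08 → profitable ✗.
3 of the 6 constraints hold; not an equilibrium.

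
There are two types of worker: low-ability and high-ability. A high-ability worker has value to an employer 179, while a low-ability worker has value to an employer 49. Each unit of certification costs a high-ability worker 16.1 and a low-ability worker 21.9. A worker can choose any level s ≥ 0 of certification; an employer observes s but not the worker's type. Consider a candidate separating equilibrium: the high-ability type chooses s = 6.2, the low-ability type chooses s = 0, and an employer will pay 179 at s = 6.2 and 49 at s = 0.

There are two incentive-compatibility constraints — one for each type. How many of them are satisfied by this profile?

2

Low-ability type: stay at 0 → 49; mimic → 179 − 21.9 × 6.2 = 43.22. IC holds (49 ≥ 43.22).
High-ability type: signal → 179 − 16.1 × 6.2 = 79.18; deviate to 0 → 49. IC holds (79.18 ≥ 49).
2 of 2 constraints hold, so this is a separating equilibrium.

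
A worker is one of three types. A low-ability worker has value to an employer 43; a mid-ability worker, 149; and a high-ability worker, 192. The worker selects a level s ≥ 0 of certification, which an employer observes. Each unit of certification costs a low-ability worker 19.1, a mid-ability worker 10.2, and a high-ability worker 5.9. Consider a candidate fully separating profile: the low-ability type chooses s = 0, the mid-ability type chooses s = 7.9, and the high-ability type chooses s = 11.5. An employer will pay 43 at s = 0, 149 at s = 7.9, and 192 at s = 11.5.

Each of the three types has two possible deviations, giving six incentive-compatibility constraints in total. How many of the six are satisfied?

High-ability (own payoff 192 − 5.9×11.5 = 124.15): to s=0 gives 43 → no gain ✓; to s=7.9 gives 149 − 5.9×7.9 = 102.39 → no gain ✓.
Low-ability (own payoff 43): to s=7.9 gives 149 − 19.1×7.9 = -1.89 → no gain ✓; to s=11.5 gives 192 − 19.1×11.5 = -27.65 → no gain ✓.
Mid-ability (own payoff 149 − 10.2×7.9 = 68.42): to s=0 gives 43 → no gain ✓; to s=11.5 gives 192 − 10.2×11.5 = 74.7 → profitable ✗.
5 of the 6 constraints hold; not an equilibrium.

5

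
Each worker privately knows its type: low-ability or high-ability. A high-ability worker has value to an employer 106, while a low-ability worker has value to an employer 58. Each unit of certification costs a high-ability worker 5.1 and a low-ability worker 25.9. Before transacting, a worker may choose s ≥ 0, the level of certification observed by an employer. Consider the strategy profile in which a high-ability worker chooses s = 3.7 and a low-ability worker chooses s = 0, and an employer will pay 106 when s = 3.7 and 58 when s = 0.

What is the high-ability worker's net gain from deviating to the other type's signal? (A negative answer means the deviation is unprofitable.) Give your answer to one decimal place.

-29.1

Playing s = 3.7 the high-ability worker receives 106 − 5.1 × 3.7 = 87.13.
Deviating to s = 0 yields 58 instead.
Gain from deviating: 58 − 87.13 = -29.13, i.e. -29.1 to one decimal place.
The gain is negative, so the high-ability type's incentive-compatibility constraint is satisfied.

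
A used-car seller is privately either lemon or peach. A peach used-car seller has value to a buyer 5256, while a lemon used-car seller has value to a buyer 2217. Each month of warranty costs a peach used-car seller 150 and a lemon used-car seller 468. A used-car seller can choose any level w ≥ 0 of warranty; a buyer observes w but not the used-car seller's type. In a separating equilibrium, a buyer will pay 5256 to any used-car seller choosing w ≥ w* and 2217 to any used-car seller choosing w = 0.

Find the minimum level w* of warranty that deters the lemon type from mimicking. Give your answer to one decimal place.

6.5

A lemon used-car seller choosing w = 0 receives 2217.
Imitating at w* instead would pay 5256 at cost 468·w*, netting 5256 − 468·w*.
Indifference: 2217 = 5256 − 468·w*, so w* = (5256 − 2217) / 468 ≈ 6.5.
This is the lemon type's binding incentive-compatibility constraint; any w ≥ 6.5 sustains separation on that side.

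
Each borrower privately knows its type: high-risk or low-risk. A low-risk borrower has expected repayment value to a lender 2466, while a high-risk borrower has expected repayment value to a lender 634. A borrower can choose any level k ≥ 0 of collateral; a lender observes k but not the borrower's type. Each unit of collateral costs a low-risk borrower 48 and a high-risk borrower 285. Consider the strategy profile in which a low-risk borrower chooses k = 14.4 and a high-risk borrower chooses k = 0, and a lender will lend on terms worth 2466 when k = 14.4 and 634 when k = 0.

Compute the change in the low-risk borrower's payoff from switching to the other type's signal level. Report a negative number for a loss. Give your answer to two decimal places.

-1140.80

Playing k = 14.4 the low-risk borrower receives 2466 − 48 × 14.4 = 1774.8.
Deviating to k = 0 yields 634 instead.
Gain from deviating: 634 − 1774.8 = -1140.80.
The gain is negative, so the low-risk type's incentive-compatibility constraint is satisfied.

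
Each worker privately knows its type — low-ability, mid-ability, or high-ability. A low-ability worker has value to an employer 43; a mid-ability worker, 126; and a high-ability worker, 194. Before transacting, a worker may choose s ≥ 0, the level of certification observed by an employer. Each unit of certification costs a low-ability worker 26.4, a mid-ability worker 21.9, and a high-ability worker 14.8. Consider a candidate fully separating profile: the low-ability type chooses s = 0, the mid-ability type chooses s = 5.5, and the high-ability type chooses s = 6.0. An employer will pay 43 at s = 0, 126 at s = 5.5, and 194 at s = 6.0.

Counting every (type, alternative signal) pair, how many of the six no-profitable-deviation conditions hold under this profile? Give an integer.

Mid-ability (own payoff 126 − 21.9×5.5 = 5.55): to s=0 gives 43 → profitable ✗; to s=6.0 gives 194 − 21.9×6.0 = 62.6 → profitable ✗.
High-ability (own payoff 194 − 14.8×6.0 = 105.2): to s=0 gives 43 → no gain ✓; to s=5.5 gives 126 − 14.8×5.5 = 44.6 → no gain ✓.
Low-ability (own payoff 43): to s=5.5 gives 126 − 26.4×5.5 = -19.2 → no gain ✓; to s=6.0 gives 194 − 26.4×6.0 = 35.6 → no gain ✓.
4 of the 6 constraints hold; not an equilibrium.

4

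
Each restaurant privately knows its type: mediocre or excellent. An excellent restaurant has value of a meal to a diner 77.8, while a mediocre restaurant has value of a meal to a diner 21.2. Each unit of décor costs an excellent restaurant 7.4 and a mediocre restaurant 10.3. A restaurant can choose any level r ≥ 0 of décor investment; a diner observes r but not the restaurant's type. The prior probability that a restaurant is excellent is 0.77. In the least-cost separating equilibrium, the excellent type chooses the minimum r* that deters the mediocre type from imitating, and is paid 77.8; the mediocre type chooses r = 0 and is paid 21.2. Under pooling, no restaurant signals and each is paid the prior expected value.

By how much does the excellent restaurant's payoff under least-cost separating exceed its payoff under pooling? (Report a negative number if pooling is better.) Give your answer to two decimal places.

Least-cost separating signal: r* solves 21.2 = 77.8 − 10.3·r*, so r* = (77.8 − 21.2)/10.3 ≈ 5.4951.
Excellent type's separating payoff: 77.8 − 7.4 × r* = 77.8 − 7.4 × (77.8 − 21.2)/10.3 = 77.8 − 418.84/10.3 ≈ 37.1359.
Pooling payoff: 0.77 × 77.8 + 0.23 × 21.2 = 64.782.
Difference: 37.1359 − 64.782 = -27.6461, i.e. -27.65 to two decimal places.
The excellent type would prefer the pooling outcome.

-27.65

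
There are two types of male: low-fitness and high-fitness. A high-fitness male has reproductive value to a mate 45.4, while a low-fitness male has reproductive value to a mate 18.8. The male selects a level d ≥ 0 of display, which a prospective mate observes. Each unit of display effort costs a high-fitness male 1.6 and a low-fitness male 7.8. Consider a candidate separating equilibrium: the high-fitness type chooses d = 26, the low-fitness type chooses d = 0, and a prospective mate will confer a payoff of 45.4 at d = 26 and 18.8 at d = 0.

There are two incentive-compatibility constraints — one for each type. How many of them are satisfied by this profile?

Low-fitness type: stay at 0 → 18.8; mimic → 45.4 − 7.8 × 26 = -157.4. IC holds (18.8 ≥ -157.4).
High-fitness type: signal → 45.4 − 1.6 × 26 = 3.8; deviate to 0 → 18.8. IC fails (3.8 < 18.8).
1 of 2 constraints hold, so this profile is not an equilibrium.

1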